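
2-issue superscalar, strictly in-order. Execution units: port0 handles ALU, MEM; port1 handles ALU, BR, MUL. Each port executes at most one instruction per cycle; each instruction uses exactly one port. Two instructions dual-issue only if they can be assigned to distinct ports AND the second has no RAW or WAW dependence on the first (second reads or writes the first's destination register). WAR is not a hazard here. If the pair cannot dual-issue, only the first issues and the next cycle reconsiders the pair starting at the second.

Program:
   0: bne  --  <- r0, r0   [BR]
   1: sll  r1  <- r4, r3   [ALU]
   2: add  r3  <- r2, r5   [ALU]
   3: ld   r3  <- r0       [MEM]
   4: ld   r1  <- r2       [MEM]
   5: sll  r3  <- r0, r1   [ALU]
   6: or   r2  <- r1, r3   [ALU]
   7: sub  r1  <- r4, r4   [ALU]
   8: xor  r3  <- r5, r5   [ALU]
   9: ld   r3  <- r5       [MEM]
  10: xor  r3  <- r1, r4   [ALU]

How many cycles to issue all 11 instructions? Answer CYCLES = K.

t=0 i0&i1:bne.BR;sll.ALU ; dual
t=1 i2:add.ALU ; WAW r3
t=2 i3:ld.MEM ; no-port MEM/MEM
t=3 i4:ld.MEM ; RAW r1
t=4 i5:sll.ALU ; RAW r3
t=5 i6&i7:or.ALU;sub.ALU ; dual
t=6 i8:xor.ALU ; WAW r3
t=7 i9:ld.MEM ; WAW r3
t=8 i10:xor.ALU ; tail

CYCLES = 9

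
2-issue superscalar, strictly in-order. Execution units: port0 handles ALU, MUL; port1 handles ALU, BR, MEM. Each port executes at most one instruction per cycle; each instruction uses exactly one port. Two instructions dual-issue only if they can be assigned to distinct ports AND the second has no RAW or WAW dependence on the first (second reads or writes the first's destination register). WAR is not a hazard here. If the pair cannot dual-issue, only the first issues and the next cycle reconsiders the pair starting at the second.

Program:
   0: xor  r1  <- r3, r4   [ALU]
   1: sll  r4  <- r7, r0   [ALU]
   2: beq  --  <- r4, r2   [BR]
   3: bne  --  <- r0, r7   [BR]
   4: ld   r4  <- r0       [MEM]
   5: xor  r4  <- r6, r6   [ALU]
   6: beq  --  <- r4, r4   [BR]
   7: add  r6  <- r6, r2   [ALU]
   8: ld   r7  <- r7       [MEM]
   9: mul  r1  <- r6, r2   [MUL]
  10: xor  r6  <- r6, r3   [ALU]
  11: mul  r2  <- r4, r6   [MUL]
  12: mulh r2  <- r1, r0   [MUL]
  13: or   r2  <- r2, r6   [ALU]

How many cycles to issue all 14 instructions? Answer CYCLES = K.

c0: i0,i1 xor.ALU sll.ALU  dual
c1: i2 beq.BR  no-port BR/BR
c2: i3 bne.BR  no-port BR/MEM
c3: i4 ld.MEM  WAW r4
c4: i5 xor.ALU  RAW r4
c5: i6,i7 beq.BR add.ALU  dual
c6: i8,i9 ld.MEM mul.MUL  dual
c7: i10 xor.ALU  RAW r6
c8: i11 mul.MUL  no-port MUL/MUL
c9: i12 mulh.MUL  RAW+WAW r2
c10: i13 or.ALU  tail

CYCLES = 11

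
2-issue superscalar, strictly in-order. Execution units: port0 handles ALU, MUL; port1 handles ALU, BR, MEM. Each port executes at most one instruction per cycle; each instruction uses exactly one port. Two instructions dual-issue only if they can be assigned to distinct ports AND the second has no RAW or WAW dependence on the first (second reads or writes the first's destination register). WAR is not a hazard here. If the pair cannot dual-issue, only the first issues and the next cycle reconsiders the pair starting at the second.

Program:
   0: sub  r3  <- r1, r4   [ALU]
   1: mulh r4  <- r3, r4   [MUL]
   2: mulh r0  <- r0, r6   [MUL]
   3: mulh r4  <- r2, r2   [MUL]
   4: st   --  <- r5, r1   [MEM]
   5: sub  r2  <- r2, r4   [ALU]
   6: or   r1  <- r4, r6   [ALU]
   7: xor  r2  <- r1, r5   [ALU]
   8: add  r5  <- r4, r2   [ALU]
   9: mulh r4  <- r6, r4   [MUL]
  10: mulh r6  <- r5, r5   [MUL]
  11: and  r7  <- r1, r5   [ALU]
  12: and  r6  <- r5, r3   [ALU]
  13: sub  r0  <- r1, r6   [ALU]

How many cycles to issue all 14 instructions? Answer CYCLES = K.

[0] i0  sub.ALU  -- RAW r3
[1] i1  mulh.MUL  -- no-port MUL/MUL
[2] i2  mulh.MUL  -- no-port MUL/MUL
[3] i3+i4  mulh.MUL st.MEM  -- pair
[4] i5+i6  sub.ALU or.ALU  -- pair
[5] i7  xor.ALU  -- RAW r2
[6] i8+i9  add.ALU mulh.MUL  -- pair
[7] i10+i11  mulh.MUL and.ALU  -- pair
[8] i12  and.ALU  -- RAW r6
[9] i13  sub.ALU  -- tail

CYCLES = 10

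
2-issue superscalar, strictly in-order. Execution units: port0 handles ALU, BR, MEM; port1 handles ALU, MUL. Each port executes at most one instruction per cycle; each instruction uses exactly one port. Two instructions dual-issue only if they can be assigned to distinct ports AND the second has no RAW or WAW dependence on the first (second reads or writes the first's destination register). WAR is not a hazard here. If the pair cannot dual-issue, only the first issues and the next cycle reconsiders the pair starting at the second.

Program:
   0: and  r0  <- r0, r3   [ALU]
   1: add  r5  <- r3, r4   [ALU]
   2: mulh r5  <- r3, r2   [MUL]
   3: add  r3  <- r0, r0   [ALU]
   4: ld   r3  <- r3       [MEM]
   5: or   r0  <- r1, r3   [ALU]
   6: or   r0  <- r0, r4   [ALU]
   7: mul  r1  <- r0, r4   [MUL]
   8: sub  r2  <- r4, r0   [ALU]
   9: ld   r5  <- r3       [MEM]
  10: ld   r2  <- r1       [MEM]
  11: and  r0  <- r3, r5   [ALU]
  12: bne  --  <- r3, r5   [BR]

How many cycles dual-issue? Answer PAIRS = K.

t=0 i0+i1:and.ALU;add.ALU ; 2-wide
t=1 i2+i3:mulh.MUL;add.ALU ; 2-wide
t=2 i4:ld.MEM ; RAW r3
t=3 i5:or.ALU ; RAW+WAW r0
t=4 i6:or.ALU ; RAW r0
t=5 i7+i8:mul.MUL;sub.ALU ; 2-wide
t=6 i9:ld.MEM ; no-port MEM/MEM
t=7 i10+i11:ld.MEM;and.ALU ; 2-wide
t=8 i12:bne.BR ; tail

PAIRS = 4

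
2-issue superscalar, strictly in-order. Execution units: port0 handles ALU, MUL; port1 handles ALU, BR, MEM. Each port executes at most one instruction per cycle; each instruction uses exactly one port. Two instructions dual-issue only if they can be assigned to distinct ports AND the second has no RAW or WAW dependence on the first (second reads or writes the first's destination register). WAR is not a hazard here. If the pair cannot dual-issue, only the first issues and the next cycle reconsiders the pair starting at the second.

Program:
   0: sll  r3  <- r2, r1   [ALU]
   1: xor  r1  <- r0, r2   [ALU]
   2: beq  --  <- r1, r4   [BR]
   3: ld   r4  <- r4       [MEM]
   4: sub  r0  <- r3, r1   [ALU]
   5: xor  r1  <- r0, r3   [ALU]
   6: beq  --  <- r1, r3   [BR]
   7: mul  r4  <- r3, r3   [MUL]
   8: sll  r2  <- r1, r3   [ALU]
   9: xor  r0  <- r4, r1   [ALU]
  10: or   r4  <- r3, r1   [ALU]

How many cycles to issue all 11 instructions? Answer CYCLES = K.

c0: i0/i1 sll.ALU+xor.ALU  2-wide
c1: i2 beq.BR  no-port BR/MEM
c2: i3/i4 ld.MEM+sub.ALU  2-wide
c3: i5 xor.ALU  RAW r1
c4: i6/i7 beq.BR+mul.MUL  2-wide
c5: i8/i9 sll.ALU+xor.ALU  2-wide
c6: i10 or.ALU  tail

CYCLES = 7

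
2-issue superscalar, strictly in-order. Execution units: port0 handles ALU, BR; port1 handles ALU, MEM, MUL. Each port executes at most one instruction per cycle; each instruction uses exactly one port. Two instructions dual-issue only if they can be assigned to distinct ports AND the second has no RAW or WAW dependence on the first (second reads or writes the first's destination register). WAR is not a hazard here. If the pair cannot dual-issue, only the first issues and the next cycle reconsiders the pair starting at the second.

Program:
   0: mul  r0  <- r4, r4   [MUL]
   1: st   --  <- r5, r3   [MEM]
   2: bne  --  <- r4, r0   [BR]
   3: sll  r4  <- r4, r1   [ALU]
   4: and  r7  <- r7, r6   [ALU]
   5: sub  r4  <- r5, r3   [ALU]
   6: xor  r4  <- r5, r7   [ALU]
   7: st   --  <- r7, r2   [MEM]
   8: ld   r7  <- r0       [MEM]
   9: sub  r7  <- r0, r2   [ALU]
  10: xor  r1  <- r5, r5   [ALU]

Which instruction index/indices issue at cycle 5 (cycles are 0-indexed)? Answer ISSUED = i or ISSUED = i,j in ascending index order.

c0: i0 mul  no-port MUL/MEM
c1: i1/i2 st;bne  pair
c2: i3/i4 sll;and  pair
c3: i5 sub  WAW r4
c4: i6/i7 xor;st  pair
c5: i8 ld  WAW r7
c6: i9/i10 sub;xor  pair

ISSUED = 8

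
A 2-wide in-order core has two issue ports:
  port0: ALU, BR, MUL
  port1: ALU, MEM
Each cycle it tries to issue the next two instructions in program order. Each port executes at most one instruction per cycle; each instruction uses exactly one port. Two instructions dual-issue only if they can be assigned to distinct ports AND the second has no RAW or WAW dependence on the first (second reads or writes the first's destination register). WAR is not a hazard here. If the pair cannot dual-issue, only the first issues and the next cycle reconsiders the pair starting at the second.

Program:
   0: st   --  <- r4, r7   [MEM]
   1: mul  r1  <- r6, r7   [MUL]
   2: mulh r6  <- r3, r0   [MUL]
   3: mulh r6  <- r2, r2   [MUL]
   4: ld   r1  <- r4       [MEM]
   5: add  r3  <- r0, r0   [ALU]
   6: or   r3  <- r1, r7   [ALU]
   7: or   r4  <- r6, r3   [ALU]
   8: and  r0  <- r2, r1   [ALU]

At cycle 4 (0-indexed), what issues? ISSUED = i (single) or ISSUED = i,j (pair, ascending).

c0: i0+i1 st.MEM/mul.MUL  dual
c1: i2 mulh.MUL  no-port MUL/MUL
c2: i3+i4 mulh.MUL/ld.MEM  dual
c3: i5 add.ALU  WAW r3
c4: i6 or.ALU  RAW r3
c5: i7+i8 or.ALU/and.ALU  dual

ISSUED = 6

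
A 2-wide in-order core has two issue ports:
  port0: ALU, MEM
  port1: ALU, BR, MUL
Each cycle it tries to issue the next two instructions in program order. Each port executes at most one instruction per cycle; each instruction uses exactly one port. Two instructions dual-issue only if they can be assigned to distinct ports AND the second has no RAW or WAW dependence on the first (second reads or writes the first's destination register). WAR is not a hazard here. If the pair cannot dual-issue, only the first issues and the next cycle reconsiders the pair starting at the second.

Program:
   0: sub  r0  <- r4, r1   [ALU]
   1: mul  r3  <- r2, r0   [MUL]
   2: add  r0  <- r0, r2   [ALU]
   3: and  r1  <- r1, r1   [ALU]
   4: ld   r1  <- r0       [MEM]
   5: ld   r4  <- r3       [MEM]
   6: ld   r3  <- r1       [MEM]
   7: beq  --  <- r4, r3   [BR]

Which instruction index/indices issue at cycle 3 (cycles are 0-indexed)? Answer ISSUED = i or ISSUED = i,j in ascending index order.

ISSUED = 4

[0] i0  sub.ALU  -- RAW r0
[1] i1,i2  mul.MUL;add.ALU  -- pair
[2] i3  and.ALU  -- WAW r1
[3] i4  ld.MEM  -- no-port MEM/MEM
[4] i5  ld.MEM  -- no-port MEM/MEM
[5] i6  ld.MEM  -- RAW r3
[6] i7  beq.BR  -- tail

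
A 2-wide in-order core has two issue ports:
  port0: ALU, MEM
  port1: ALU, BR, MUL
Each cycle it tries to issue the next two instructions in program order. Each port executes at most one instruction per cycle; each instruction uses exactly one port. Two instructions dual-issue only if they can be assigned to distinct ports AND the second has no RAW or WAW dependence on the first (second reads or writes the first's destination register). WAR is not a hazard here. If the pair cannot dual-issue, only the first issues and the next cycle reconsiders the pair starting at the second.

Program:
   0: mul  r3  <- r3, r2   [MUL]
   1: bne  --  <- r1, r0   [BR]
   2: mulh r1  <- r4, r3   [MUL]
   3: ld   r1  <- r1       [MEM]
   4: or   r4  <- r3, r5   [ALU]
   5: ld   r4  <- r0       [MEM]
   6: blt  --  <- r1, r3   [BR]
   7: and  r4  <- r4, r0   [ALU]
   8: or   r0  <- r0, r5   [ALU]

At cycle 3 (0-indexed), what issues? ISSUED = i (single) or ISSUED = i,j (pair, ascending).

c0: i0 mul  no-port MUL/BR
c1: i1 bne  no-port BR/MUL
c2: i2 mulh  RAW+WAW r1
c3: i3,i4 ld/or  dual
c4: i5,i6 ld/blt  dual
c5: i7,i8 and/or  dual

ISSUED = 3,4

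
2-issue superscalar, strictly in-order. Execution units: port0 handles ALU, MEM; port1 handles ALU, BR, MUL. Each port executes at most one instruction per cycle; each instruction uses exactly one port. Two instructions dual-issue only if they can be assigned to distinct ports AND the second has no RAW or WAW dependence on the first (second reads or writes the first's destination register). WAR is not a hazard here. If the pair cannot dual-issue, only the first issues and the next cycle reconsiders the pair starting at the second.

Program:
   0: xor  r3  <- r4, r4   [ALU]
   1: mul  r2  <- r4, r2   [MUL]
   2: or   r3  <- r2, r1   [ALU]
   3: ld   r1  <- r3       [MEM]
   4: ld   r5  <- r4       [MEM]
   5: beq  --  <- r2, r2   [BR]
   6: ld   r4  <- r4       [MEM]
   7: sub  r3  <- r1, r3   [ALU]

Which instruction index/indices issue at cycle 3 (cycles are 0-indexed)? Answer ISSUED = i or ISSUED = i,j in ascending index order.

c0: i0+i1 xor;mul  dual
c1: i2 or  RAW r3
c2: i3 ld  no-port MEM/MEM
c3: i4+i5 ld;beq  dual
c4: i6+i7 ld;sub  dual

ISSUED = 4,5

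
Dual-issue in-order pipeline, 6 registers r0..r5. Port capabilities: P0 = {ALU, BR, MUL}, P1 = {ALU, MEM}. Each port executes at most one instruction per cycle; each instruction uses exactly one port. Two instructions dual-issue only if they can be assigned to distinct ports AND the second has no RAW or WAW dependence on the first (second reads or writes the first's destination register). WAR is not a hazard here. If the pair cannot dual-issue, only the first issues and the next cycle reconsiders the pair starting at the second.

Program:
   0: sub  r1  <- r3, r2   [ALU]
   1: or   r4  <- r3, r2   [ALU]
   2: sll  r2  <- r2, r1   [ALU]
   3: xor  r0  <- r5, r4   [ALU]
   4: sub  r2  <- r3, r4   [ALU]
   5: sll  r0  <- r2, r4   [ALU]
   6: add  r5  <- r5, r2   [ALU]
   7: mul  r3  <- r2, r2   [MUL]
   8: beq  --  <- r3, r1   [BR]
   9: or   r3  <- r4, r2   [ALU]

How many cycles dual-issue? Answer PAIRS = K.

PAIRS = 4

#0 head=0: sub.ALU;or.ALU i0+i1 pair
#1 head=2: sll.ALU;xor.ALU i2+i3 pair
#2 head=4: sub.ALU i4 RAW r2
#3 head=5: sll.ALU;add.ALU i5+i6 pair
#4 head=7: mul.MUL i7 no-port MUL/BR
#5 head=8: beq.BR;or.ALU i8+i9 pair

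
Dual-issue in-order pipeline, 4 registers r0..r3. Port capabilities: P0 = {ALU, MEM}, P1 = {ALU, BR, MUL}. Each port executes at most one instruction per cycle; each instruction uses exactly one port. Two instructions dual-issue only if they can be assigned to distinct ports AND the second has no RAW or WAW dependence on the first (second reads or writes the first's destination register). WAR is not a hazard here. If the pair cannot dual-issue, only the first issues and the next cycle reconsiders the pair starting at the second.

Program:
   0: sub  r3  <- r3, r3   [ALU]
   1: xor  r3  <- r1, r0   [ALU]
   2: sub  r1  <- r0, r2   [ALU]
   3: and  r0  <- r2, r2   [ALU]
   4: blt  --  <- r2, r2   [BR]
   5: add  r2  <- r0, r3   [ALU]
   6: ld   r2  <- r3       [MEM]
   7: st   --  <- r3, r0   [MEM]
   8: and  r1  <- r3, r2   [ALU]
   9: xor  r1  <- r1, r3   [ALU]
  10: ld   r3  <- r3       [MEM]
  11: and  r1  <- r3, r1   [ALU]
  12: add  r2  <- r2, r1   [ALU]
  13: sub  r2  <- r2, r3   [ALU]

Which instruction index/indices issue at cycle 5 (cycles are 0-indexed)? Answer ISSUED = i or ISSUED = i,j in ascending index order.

ISSUED = 7,8

#0 head=0: sub.ALU i0 WAW r3
#1 head=1: xor.ALU sub.ALU i1+i2 pair
#2 head=3: and.ALU blt.BR i3+i4 pair
#3 head=5: add.ALU i5 WAW r2
#4 head=6: ld.MEM i6 no-port MEM/MEM
#5 head=7: st.MEM and.ALU i7+i8 pair
#6 head=9: xor.ALU ld.MEM i9+i10 pair
#7 head=11: and.ALU i11 RAW r1
#8 head=12: add.ALU i12 RAW+WAW r2
#9 head=13: sub.ALU i13 tail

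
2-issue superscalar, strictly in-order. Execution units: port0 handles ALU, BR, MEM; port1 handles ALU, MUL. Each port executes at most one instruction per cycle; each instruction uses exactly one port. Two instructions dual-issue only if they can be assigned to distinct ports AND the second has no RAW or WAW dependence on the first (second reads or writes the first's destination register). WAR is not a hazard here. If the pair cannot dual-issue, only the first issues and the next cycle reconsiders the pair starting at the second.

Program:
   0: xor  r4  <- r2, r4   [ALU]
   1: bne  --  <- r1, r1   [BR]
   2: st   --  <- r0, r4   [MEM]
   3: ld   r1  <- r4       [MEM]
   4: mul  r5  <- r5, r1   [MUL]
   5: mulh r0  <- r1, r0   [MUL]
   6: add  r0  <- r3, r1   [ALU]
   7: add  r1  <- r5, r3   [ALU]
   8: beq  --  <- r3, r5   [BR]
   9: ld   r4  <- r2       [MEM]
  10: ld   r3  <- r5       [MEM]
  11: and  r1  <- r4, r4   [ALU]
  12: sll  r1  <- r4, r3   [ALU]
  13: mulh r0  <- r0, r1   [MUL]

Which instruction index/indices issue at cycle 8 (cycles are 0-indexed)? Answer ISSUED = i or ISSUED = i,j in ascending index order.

ISSUED = 10,11

t=0 i0&i1:xor bne ; dual
t=1 i2:st ; no-port MEM/MEM
t=2 i3:ld ; RAW r1
t=3 i4:mul ; no-port MUL/MUL
t=4 i5:mulh ; WAW r0
t=5 i6&i7:add add ; dual
t=6 i8:beq ; no-port BR/MEM
t=7 i9:ld ; no-port MEM/MEM
t=8 i10&i11:ld and ; dual
t=9 i12:sll ; RAW r1
t=10 i13:mulh ; tail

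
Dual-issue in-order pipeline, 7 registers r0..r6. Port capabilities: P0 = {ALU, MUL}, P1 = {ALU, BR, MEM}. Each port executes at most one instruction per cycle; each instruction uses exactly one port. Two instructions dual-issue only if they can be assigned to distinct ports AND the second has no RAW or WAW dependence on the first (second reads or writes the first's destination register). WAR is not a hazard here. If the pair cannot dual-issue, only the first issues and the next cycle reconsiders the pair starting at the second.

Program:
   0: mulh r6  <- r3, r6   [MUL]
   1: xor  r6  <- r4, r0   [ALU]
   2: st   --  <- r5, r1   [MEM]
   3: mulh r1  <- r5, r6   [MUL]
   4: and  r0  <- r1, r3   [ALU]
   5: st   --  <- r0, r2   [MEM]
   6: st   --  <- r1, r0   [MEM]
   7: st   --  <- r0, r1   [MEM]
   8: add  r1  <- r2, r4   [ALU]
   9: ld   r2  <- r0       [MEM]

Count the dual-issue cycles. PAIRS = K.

PAIRS = 2

[0] i0  mulh  -- WAW r6
[1] i1&i2  xor/st  -- 2-wide
[2] i3  mulh  -- RAW r1
[3] i4  and  -- RAW r0
[4] i5  st  -- no-port MEM/MEM
[5] i6  st  -- no-port MEM/MEM
[6] i7&i8  st/add  -- 2-wide
[7] i9  ld  -- tail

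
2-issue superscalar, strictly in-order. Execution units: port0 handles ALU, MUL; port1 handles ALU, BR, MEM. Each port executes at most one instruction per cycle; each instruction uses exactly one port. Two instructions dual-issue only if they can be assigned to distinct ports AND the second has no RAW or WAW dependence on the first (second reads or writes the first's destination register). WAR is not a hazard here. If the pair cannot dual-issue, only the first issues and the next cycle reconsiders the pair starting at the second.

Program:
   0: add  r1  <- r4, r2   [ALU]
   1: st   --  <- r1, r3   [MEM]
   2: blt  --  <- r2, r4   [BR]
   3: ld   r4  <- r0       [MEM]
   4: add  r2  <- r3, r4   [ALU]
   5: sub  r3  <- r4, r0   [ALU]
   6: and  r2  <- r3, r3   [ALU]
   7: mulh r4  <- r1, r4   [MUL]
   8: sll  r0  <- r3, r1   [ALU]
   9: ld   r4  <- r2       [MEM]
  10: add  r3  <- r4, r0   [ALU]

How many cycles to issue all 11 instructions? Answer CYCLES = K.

CYCLES = 8

  cy0 -> i0 (add.ALU) RAW r1
  cy1 -> i1 (st.MEM) no-port MEM/BR
  cy2 -> i2 (blt.BR) no-port BR/MEM
  cy3 -> i3 (ld.MEM) RAW r4
  cy4 -> i4&i5 (add.ALU sub.ALU) pair
  cy5 -> i6&i7 (and.ALU mulh.MUL) pair
  cy6 -> i8&i9 (sll.ALU ld.MEM) pair
  cy7 -> i10 (add.ALU) tail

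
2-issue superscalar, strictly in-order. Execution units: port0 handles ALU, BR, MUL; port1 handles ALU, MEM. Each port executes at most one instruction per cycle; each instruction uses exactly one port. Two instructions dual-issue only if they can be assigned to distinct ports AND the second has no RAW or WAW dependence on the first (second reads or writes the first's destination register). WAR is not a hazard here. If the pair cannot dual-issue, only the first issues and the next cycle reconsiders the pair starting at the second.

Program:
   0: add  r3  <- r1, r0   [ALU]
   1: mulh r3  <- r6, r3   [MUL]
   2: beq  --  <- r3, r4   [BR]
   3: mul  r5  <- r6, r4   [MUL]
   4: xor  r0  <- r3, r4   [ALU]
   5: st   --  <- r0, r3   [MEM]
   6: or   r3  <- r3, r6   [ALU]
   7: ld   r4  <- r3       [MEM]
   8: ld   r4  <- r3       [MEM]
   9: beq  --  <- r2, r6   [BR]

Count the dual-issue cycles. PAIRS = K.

#0 head=0: add.ALU i0 RAW+WAW r3
#1 head=1: mulh.MUL i1 no-port MUL/BR
#2 head=2: beq.BR i2 no-port BR/MUL
#3 head=3: mul.MUL+xor.ALU i3,i4 2-wide
#4 head=5: st.MEM+or.ALU i5,i6 2-wide
#5 head=7: ld.MEM i7 no-port MEM/MEM
#6 head=8: ld.MEM+beq.BR i8,i9 2-wide

PAIRS = 3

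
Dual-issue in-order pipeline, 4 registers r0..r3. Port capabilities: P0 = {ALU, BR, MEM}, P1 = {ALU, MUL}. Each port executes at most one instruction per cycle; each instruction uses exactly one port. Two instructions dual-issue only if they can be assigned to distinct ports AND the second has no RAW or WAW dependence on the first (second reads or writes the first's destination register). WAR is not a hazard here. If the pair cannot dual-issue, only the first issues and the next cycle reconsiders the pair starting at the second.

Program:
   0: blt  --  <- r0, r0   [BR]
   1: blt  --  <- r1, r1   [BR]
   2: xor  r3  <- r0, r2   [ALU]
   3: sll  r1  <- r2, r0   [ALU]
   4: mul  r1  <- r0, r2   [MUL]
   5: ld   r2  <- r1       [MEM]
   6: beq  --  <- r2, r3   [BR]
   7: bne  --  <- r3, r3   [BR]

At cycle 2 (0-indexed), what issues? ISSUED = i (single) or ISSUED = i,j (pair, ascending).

  cy0 -> i0 (blt) no-port BR/BR
  cy1 -> i1/i2 (blt;xor) 2-wide
  cy2 -> i3 (sll) WAW r1
  cy3 -> i4 (mul) RAW r1
  cy4 -> i5 (ld) no-port MEM/BR
  cy5 -> i6 (beq) no-port BR/BR
  cy6 -> i7 (bne) tail

ISSUED = 3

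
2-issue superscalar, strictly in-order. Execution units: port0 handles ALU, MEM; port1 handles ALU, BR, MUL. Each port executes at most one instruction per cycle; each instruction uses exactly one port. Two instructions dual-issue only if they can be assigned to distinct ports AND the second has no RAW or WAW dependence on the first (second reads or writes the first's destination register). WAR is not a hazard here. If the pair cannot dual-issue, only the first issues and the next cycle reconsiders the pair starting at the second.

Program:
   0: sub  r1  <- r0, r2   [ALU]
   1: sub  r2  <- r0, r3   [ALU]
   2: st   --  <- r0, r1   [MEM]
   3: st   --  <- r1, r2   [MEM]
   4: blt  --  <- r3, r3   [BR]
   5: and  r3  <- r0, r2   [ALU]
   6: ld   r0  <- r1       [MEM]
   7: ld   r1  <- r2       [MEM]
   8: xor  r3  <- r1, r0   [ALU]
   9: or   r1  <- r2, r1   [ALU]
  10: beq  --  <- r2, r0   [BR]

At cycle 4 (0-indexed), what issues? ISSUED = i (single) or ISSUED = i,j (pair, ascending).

ISSUED = 7

t=0 i0&i1:sub+sub ; 2-wide
t=1 i2:st ; no-port MEM/MEM
t=2 i3&i4:st+blt ; 2-wide
t=3 i5&i6:and+ld ; 2-wide
t=4 i7:ld ; RAW r1
t=5 i8&i9:xor+or ; 2-wide
t=6 i10:beq ; tail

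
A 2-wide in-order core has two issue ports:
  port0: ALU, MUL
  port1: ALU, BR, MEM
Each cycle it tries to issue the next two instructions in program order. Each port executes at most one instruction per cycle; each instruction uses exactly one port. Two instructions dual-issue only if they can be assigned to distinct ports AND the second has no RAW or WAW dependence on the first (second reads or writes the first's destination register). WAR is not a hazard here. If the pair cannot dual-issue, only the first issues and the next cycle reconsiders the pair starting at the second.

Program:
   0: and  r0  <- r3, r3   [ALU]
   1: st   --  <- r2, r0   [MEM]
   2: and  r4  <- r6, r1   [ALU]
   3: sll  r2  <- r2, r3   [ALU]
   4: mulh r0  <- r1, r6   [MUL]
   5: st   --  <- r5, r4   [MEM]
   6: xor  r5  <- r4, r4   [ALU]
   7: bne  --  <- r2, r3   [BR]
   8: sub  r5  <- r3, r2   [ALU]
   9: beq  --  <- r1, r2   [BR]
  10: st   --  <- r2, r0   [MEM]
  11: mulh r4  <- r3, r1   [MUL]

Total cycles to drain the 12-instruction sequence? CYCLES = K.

CYCLES = 7

0. and.ALU @i0  | RAW r0
1. st.MEM+and.ALU @i1/i2  | 2-wide
2. sll.ALU+mulh.MUL @i3/i4  | 2-wide
3. st.MEM+xor.ALU @i5/i6  | 2-wide
4. bne.BR+sub.ALU @i7/i8  | 2-wide
5. beq.BR @i9  | no-port BR/MEM
6. st.MEM+mulh.MUL @i10/i11  | 2-wide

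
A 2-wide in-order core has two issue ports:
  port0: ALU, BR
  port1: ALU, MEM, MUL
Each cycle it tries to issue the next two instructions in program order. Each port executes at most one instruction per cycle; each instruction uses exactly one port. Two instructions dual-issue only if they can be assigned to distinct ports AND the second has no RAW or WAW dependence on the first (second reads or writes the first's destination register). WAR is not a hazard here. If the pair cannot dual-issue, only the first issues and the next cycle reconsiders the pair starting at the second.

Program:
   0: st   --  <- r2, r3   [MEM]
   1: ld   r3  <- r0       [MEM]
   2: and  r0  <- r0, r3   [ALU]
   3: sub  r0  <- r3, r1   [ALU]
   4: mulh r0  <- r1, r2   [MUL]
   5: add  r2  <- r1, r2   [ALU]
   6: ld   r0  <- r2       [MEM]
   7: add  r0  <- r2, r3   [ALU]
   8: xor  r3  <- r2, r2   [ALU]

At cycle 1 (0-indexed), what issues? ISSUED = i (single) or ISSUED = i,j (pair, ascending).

ISSUED = 1

c0: i0 st.MEM  no-port MEM/MEM
c1: i1 ld.MEM  RAW r3
c2: i2 and.ALU  WAW r0
c3: i3 sub.ALU  WAW r0
c4: i4,i5 mulh.MUL;add.ALU  pair
c5: i6 ld.MEM  WAW r0
c6: i7,i8 add.ALU;xor.ALU  pair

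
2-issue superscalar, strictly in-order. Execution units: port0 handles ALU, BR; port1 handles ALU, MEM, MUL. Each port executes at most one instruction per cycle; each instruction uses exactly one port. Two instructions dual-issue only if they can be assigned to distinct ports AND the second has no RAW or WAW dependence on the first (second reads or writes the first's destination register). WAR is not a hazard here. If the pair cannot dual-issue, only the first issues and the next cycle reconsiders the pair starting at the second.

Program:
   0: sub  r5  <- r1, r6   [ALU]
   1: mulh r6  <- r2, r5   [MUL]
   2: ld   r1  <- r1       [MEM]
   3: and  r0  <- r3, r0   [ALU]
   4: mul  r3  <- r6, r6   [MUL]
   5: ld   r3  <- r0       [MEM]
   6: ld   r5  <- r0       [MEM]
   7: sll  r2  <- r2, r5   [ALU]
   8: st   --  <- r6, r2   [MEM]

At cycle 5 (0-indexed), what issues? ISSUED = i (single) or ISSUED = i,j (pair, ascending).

ISSUED = 6

c0: i0 sub  RAW r5
c1: i1 mulh  no-port MUL/MEM
c2: i2&i3 ld;and  dual
c3: i4 mul  no-port MUL/MEM
c4: i5 ld  no-port MEM/MEM
c5: i6 ld  RAW r5
c6: i7 sll  RAW r2
c7: i8 st  tail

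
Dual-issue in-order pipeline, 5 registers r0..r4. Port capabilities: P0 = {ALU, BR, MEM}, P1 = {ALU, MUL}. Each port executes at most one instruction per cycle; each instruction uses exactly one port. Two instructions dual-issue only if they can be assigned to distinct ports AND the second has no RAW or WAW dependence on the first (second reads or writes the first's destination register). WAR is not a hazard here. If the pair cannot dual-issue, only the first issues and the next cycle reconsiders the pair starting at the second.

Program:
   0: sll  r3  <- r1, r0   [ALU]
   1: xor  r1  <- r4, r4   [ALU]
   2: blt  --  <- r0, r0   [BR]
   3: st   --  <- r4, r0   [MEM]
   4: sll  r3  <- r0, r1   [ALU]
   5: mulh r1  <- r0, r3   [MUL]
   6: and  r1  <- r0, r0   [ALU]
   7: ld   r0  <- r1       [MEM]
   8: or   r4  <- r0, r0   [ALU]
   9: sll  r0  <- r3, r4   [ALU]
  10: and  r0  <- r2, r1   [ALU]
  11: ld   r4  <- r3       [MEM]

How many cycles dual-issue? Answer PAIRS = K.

  cy0 -> i0+i1 (sll.ALU+xor.ALU) dual
  cy1 -> i2 (blt.BR) no-port BR/MEM
  cy2 -> i3+i4 (st.MEM+sll.ALU) dual
  cy3 -> i5 (mulh.MUL) WAW r1
  cy4 -> i6 (and.ALU) RAW r1
  cy5 -> i7 (ld.MEM) RAW r0
  cy6 -> i8 (or.ALU) RAW r4
  cy7 -> i9 (sll.ALU) WAW r0
  cy8 -> i10+i11 (and.ALU+ld.MEM) dual

PAIRS = 3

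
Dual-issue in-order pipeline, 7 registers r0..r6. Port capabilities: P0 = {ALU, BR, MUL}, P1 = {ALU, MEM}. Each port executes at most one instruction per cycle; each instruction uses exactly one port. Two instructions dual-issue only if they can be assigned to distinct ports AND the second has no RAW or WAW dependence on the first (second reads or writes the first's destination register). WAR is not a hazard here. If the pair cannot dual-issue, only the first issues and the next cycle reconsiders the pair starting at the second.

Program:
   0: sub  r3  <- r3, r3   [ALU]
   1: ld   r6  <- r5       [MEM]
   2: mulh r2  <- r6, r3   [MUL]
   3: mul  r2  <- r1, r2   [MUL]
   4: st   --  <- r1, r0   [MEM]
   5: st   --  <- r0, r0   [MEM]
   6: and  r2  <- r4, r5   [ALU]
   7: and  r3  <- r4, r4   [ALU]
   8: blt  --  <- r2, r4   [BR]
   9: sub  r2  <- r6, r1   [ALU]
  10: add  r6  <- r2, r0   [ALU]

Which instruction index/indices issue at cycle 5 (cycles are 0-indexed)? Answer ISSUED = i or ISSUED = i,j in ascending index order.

ISSUED = 9

  cy0 -> i0+i1 (sub/ld) pair
  cy1 -> i2 (mulh) no-port MUL/MUL
  cy2 -> i3+i4 (mul/st) pair
  cy3 -> i5+i6 (st/and) pair
  cy4 -> i7+i8 (and/blt) pair
  cy5 -> i9 (sub) RAW r2
  cy6 -> i10 (add) tail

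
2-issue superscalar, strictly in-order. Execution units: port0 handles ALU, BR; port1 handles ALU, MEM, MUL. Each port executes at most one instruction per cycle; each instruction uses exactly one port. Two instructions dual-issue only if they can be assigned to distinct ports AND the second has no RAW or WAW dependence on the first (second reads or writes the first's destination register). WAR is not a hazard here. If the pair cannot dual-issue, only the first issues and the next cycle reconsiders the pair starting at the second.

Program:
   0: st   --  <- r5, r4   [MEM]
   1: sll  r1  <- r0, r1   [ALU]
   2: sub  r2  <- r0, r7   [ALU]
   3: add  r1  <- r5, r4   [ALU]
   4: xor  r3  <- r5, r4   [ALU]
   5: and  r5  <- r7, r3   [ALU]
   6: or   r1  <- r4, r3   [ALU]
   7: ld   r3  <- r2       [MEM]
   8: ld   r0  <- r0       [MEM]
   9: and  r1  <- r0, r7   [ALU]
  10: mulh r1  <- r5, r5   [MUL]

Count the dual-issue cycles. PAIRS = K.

t=0 i0+i1:st/sll ; pair
t=1 i2+i3:sub/add ; pair
t=2 i4:xor ; RAW r3
t=3 i5+i6:and/or ; pair
t=4 i7:ld ; no-port MEM/MEM
t=5 i8:ld ; RAW r0
t=6 i9:and ; WAW r1
t=7 i10:mulh ; tail

PAIRS = 3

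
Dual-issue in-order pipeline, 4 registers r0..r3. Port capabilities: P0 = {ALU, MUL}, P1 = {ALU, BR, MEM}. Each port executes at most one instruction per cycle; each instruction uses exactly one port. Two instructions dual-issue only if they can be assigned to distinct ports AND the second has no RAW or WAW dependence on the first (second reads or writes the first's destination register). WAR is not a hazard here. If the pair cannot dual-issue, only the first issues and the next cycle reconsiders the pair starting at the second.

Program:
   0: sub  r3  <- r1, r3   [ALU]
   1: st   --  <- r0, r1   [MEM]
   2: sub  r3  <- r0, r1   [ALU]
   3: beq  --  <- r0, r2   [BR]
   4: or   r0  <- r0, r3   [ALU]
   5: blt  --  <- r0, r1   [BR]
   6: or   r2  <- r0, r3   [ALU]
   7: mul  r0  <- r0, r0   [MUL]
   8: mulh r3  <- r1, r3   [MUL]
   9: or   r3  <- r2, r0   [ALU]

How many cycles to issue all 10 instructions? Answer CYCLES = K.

t=0 i0&i1:sub/st ; dual
t=1 i2&i3:sub/beq ; dual
t=2 i4:or ; RAW r0
t=3 i5&i6:blt/or ; dual
t=4 i7:mul ; no-port MUL/MUL
t=5 i8:mulh ; WAW r3
t=6 i9:or ; tail

CYCLES = 7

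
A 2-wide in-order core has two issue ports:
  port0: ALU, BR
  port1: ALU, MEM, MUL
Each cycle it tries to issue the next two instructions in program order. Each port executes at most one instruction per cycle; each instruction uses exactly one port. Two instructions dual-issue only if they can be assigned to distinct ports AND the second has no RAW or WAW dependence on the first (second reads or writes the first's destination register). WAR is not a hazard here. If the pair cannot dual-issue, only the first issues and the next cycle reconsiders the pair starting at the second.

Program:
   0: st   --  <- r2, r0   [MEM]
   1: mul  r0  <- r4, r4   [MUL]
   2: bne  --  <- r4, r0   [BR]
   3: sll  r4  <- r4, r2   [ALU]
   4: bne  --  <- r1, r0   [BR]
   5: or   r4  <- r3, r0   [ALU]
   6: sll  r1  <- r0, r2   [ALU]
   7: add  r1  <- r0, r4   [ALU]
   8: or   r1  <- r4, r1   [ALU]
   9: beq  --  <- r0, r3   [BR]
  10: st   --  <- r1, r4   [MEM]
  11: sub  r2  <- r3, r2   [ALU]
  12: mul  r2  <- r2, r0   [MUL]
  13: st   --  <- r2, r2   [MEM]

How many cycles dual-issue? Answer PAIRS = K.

c0: i0 st.MEM  no-port MEM/MUL
c1: i1 mul.MUL  RAW r0
c2: i2&i3 bne.BR;sll.ALU  2-wide
c3: i4&i5 bne.BR;or.ALU  2-wide
c4: i6 sll.ALU  WAW r1
c5: i7 add.ALU  RAW+WAW r1
c6: i8&i9 or.ALU;beq.BR  2-wide
c7: i10&i11 st.MEM;sub.ALU  2-wide
c8: i12 mul.MUL  no-port MUL/MEM
c9: i13 st.MEM  tail

PAIRS = 4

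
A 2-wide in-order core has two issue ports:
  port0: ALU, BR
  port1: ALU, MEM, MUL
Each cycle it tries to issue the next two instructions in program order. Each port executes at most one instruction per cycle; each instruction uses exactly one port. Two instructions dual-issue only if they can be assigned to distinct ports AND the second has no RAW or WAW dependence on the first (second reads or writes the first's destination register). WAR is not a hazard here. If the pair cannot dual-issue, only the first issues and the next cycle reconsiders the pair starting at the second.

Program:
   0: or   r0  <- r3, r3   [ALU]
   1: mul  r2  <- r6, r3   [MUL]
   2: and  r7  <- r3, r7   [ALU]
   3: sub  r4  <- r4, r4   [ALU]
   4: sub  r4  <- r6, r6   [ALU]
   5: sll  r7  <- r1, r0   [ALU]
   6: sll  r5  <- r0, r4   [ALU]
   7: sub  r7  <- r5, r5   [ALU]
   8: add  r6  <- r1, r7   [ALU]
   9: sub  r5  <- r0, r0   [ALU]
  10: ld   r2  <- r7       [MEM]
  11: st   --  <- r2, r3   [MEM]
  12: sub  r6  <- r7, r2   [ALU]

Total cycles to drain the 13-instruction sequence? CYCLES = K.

t=0 i0&i1:or.ALU mul.MUL ; dual
t=1 i2&i3:and.ALU sub.ALU ; dual
t=2 i4&i5:sub.ALU sll.ALU ; dual
t=3 i6:sll.ALU ; RAW r5
t=4 i7:sub.ALU ; RAW r7
t=5 i8&i9:add.ALU sub.ALU ; dual
t=6 i10:ld.MEM ; no-port MEM/MEM
t=7 i11&i12:st.MEM sub.ALU ; dual

CYCLES = 8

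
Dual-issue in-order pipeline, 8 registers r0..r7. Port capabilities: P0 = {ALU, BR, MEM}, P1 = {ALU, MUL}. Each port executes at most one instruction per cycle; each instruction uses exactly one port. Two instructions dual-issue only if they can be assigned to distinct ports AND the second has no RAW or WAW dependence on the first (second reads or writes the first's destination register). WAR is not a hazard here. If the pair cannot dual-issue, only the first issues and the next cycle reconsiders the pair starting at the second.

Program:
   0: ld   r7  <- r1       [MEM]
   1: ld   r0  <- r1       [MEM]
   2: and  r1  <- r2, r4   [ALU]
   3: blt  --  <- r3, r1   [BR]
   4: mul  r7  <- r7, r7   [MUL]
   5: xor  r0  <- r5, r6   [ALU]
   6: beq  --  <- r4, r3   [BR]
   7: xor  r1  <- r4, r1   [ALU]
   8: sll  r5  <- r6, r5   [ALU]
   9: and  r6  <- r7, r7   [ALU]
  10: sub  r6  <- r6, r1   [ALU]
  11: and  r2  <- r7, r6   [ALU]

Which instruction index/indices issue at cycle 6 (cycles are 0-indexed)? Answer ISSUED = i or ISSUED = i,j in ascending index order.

c0: i0 ld  no-port MEM/MEM
c1: i1/i2 ld+and  dual
c2: i3/i4 blt+mul  dual
c3: i5/i6 xor+beq  dual
c4: i7/i8 xor+sll  dual
c5: i9 and  RAW+WAW r6
c6: i10 sub  RAW r6
c7: i11 and  tail

ISSUED = 10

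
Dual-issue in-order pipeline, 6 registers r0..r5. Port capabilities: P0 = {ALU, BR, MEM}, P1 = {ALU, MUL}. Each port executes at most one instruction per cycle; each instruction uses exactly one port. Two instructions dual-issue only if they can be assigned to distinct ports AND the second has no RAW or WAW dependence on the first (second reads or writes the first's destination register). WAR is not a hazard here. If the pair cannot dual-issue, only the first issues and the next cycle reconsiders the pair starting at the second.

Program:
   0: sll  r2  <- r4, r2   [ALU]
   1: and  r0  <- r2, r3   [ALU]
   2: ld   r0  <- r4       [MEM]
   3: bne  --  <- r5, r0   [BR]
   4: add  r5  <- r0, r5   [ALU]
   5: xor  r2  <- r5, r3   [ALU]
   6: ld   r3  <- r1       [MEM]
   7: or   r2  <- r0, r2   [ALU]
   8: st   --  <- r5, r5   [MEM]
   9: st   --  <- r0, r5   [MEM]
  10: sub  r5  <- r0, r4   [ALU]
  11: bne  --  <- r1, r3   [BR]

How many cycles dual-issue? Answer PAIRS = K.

PAIRS = 4

0. sll.ALU @i0  | RAW r2
1. and.ALU @i1  | WAW r0
2. ld.MEM @i2  | no-port MEM/BR
3. bne.BR/add.ALU @i3,i4  | pair
4. xor.ALU/ld.MEM @i5,i6  | pair
5. or.ALU/st.MEM @i7,i8  | pair
6. st.MEM/sub.ALU @i9,i10  | pair
7. bne.BR @i11  | tail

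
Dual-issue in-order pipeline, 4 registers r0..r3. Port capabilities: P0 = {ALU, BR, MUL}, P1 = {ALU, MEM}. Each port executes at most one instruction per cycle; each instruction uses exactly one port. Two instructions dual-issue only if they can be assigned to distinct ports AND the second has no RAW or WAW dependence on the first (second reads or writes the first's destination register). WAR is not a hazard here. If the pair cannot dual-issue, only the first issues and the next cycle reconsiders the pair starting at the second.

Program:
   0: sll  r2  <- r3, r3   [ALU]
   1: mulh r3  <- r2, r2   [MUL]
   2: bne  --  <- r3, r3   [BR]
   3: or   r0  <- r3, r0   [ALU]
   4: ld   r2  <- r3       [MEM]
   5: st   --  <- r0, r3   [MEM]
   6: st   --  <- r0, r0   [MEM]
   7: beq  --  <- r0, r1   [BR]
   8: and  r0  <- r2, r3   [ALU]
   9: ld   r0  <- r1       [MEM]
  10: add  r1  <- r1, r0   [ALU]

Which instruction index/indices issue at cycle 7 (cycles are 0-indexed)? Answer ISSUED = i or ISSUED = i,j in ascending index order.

t=0 i0:sll.ALU ; RAW r2
t=1 i1:mulh.MUL ; no-port MUL/BR
t=2 i2/i3:bne.BR;or.ALU ; pair
t=3 i4:ld.MEM ; no-port MEM/MEM
t=4 i5:st.MEM ; no-port MEM/MEM
t=5 i6/i7:st.MEM;beq.BR ; pair
t=6 i8:and.ALU ; WAW r0
t=7 i9:ld.MEM ; RAW r0
t=8 i10:add.ALU ; tail

ISSUED = 9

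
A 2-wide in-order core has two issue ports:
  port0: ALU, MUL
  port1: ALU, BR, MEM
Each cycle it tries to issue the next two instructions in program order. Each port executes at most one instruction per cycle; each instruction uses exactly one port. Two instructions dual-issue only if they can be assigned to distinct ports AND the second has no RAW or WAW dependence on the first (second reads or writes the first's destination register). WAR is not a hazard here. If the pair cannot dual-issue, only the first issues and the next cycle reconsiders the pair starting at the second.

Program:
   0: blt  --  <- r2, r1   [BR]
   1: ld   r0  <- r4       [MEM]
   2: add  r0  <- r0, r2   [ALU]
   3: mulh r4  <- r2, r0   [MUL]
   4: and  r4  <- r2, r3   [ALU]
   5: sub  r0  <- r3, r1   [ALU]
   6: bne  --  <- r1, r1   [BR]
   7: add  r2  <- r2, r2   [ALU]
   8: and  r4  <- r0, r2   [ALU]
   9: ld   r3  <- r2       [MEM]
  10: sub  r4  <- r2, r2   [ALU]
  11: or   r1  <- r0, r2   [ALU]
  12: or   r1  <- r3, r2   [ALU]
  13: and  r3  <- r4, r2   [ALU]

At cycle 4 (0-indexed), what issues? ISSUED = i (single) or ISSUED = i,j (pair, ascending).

ISSUED = 4,5

  cy0 -> i0 (blt) no-port BR/MEM
  cy1 -> i1 (ld) RAW+WAW r0
  cy2 -> i2 (add) RAW r0
  cy3 -> i3 (mulh) WAW r4
  cy4 -> i4/i5 (and sub) dual
  cy5 -> i6/i7 (bne add) dual
  cy6 -> i8/i9 (and ld) dual
  cy7 -> i10/i11 (sub or) dual
  cy8 -> i12/i13 (or and) dual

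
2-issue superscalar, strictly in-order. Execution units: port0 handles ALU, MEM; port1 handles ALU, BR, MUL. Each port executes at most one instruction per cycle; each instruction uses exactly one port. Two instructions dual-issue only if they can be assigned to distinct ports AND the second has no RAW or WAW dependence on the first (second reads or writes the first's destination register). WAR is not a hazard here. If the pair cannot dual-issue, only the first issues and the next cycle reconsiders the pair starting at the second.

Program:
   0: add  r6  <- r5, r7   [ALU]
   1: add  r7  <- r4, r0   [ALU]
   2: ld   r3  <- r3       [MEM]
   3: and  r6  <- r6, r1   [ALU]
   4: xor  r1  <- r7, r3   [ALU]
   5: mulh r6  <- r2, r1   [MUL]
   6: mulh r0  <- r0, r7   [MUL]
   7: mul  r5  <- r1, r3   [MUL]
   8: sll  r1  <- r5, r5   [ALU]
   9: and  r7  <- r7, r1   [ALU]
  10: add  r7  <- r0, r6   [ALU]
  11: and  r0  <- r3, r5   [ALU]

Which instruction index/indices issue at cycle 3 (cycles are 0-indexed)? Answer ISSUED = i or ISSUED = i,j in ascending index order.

ISSUED = 5

t=0 i0/i1:add.ALU+add.ALU ; dual
t=1 i2/i3:ld.MEM+and.ALU ; dual
t=2 i4:xor.ALU ; RAW r1
t=3 i5:mulh.MUL ; no-port MUL/MUL
t=4 i6:mulh.MUL ; no-port MUL/MUL
t=5 i7:mul.MUL ; RAW r5
t=6 i8:sll.ALU ; RAW r1
t=7 i9:and.ALU ; WAW r7
t=8 i10/i11:add.ALU+and.ALU ; dual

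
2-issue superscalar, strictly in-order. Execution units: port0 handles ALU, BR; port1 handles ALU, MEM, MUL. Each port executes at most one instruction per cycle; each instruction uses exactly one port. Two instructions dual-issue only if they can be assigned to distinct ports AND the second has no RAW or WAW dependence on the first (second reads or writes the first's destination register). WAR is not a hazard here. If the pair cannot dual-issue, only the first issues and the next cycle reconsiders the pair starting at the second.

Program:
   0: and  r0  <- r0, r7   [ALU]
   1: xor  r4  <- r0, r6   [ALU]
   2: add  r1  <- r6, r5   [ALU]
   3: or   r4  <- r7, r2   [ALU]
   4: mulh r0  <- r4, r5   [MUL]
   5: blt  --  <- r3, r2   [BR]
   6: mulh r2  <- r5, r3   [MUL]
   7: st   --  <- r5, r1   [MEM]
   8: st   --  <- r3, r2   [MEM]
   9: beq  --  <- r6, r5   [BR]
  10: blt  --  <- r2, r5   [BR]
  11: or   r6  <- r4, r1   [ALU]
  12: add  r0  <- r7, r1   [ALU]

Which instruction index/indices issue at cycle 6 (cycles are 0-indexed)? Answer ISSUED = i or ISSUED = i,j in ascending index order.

c0: i0 and  RAW r0
c1: i1+i2 xor+add  2-wide
c2: i3 or  RAW r4
c3: i4+i5 mulh+blt  2-wide
c4: i6 mulh  no-port MUL/MEM
c5: i7 st  no-port MEM/MEM
c6: i8+i9 st+beq  2-wide
c7: i10+i11 blt+or  2-wide
c8: i12 add  tail

ISSUED = 8,9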